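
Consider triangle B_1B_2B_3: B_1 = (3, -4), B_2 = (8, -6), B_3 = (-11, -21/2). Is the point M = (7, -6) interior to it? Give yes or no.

Barycentric coordinates of M: (9/121, 108/121, 4/121).
The three coordinates are positive, positive, positive; a point is interior exactly when all three are positive.

yes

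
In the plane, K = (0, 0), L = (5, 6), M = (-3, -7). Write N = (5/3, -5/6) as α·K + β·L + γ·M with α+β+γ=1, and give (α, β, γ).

(-2/3, 5/6, 5/6)

Signed area of the reference triangle: [KLM] = ½·(0·(6−(-7)) + 5·(-7−0) + (-3)·(0−6)) = ½·(0 − 35 + 18) = -17/2.
[NLM] = ½·((5/3)·(6−(-7)) + 5·(-7−(-5/6)) + (-3)·(-5/6−6)) = ½·(65/3 − 185/6 + 41/2) = 17/3, so the K-coordinate is (17/3)/(-17/2) = -2/3.
[KNM] = ½·(0·(-5/6−(-7)) + (5/3)·(-7−0) + (-3)·(0−(-5/6))) = ½·(0 − 35/3 − 5/2) = -85/12, so the L-coordinate is 5/6.
[KLN] = ½·(0·(6−(-5/6)) + 5·(-5/6−0) + (5/3)·(0−6)) = ½·(0 − 25/6 − 10) = -85/12, so the M-coordinate is 5/6.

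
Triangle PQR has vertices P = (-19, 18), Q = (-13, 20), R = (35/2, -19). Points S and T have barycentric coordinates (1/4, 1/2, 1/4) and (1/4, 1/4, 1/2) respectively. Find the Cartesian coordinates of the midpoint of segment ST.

(-49/16, 39/8)

Barycentric coordinates of the midpoint are the average: (1/4, 3/8, 3/8).
Converting: (1/4)·P + (3/8)·Q + (3/8)·R = (-49/16, 39/8).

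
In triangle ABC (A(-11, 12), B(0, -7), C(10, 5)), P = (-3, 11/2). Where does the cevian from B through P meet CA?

Barycentric coordinates of P with respect to ABC: (1/2, 1/4, 1/4).
On side CA the B-coordinate is zero; dropping P's B-weight 1/4 and renormalizing the remaining 1/4 : 1/2 gives weights 1/3, 2/3 on C, A.
Q = (1/3)·(10, 5) + (2/3)·(-11, 12) = (-4, 29/3).

(-4, 29/3)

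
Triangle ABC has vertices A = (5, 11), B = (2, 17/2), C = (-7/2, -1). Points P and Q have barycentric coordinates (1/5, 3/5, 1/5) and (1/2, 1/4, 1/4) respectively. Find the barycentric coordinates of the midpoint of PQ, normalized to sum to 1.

(7/20, 17/40, 9/40)

Since both coordinate triples sum to 1, the midpoint's barycentrics are the componentwise average.
(1/5+1/2)/2 = 7/20; similarly 17/40 and 9/40.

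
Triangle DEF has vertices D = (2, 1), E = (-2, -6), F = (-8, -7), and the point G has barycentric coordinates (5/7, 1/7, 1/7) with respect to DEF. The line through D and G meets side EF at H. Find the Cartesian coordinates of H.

Line DG meets EF where the D-coordinate vanishes; zeroing G's D-weight and renormalizing leaves E, F-weights 1/7 : 1/7 → (1/2, 1/2).
So H = (1/2)·E + (1/2)·F = (-5, -13/2).

(-5, -13/2)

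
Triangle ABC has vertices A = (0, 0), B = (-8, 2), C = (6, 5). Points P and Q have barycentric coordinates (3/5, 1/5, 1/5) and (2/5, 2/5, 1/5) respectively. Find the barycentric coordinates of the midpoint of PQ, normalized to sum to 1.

(1/2, 3/10, 1/5)

Since both coordinate triples sum to 1, the midpoint's barycentrics are the componentwise average.
(3/5+2/5)/2 = 1/2; similarly 3/10 and 1/5.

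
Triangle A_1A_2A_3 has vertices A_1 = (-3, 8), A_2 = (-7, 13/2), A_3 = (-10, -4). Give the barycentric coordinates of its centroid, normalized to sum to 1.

The centroid is the average of the vertices, so each weight is 1/3.

(1/3, 1/3, 1/3)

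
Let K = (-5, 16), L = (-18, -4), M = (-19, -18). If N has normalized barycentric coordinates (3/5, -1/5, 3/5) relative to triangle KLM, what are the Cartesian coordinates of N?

N = (3/5)·K + (-1/5)·L + (3/5)·M.
x-coordinate: (3/5)·(-5) + (-1/5)·(-18) + (3/5)·(-19) = -54/5.
y-coordinate: (3/5)·16 + (-1/5)·(-4) + (3/5)·(-18) = -2/5.

(-54/5, -2/5)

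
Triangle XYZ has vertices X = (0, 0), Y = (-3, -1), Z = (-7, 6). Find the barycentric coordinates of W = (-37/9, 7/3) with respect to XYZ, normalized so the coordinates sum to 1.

(2/9, 1/3, 4/9)

Signed area of the reference triangle: [XYZ] = ½·(0·(-1−6) + (-3)·(6−0) + (-7)·(0−(-1))) = ½·(0 − 18 − 7) = -25/2.
[WYZ] = ½·((-37/9)·(-1−6) + (-3)·(6−(7/3)) + (-7)·(7/3−(-1))) = ½·(259/9 − 11 − 70/3) = -25/9, so the X-coordinate is (-25/9)/(-25/2) = 2/9.
[XWZ] = ½·(0·(7/3−6) + (-37/9)·(6−0) + (-7)·(0−(7/3))) = ½·(0 − 74/3 + 49/3) = -25/6, so the Y-coordinate is 1/3.
[XYW] = ½·(0·(-1−(7/3)) + (-3)·(7/3−0) + (-37/9)·(0−(-1))) = ½·(0 − 7 − 37/9) = -50/9, so the Z-coordinate is 4/9.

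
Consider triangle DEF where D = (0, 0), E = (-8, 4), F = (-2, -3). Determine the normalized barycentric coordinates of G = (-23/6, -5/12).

(1/12, 1/3, 7/12)

Signed area of the reference triangle: [DEF] = ½·(0·(4−(-3)) + (-8)·(-3−0) + (-2)·(0−4)) = ½·(0 + 24 + 8) = 16.
[GEF] = ½·((-23/6)·(4−(-3)) + (-8)·(-3−(-5/12)) + (-2)·(-5/12−4)) = ½·(-161/6 + 62/3 + 53/6) = 4/3, so the D-coordinate is (4/3)/16 = 1/12.
[DGF] = ½·(0·(-5/12−(-3)) + (-23/6)·(-3−0) + (-2)·(0−(-5/12))) = ½·(0 + 23/2 − 5/6) = 16/3, so the E-coordinate is 1/3.
[DEG] = ½·(0·(4−(-5/12)) + (-8)·(-5/12−0) + (-23/6)·(0−4)) = ½·(0 + 10/3 + 46/3) = 28/3, so the F-coordinate is 7/12.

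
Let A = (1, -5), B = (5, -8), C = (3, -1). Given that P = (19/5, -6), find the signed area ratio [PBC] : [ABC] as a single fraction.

1/5

[ABC] = ½·(1·(-8−(-1)) + 5·(-1−(-5)) + 3·(-5−(-8))) = ½·(-7 + 20 + 9) = 11.
[PBC] = ½·((19/5)·(-8−(-1)) + 5·(-1−(-6)) + 3·(-6−(-8))) = ½·(-133/5 + 25 + 6) = 11/5, so the ratio is (11/5)/11 = 1/5.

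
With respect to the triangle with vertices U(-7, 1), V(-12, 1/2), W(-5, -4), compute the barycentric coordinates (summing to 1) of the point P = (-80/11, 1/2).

(9/11, 1/11, 1/11)

Signed area of the reference triangle: [UVW] = ½·((-7)·(1/2−(-4)) + (-12)·(-4−1) + (-5)·(1−(1/2))) = ½·(-63/2 + 60 − 5/2) = 13.
[PVW] = ½·((-80/11)·(1/2−(-4)) + (-12)·(-4−(1/2)) + (-5)·(1/2−(1/2))) = ½·(-360/11 + 54 + 0) = 117/11, so the U-coordinate is (117/11)/13 = 9/11.
[UPW] = ½·((-7)·(1/2−(-4)) + (-80/11)·(-4−1) + (-5)·(1−(1/2))) = ½·(-63/2 + 400/11 − 5/2) = 13/11, so the V-coordinate is 1/11.
[UVP] = ½·((-7)·(1/2−(1/2)) + (-12)·(1/2−1) + (-80/11)·(1−(1/2))) = ½·(0 + 6 − 40/11) = 13/11, so the W-coordinate is 1/11.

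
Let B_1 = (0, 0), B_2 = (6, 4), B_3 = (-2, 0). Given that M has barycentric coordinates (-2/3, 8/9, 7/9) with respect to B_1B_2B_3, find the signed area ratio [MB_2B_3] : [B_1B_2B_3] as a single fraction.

The signed ratio [MB_2B_3]/[B_1B_2B_3] equals the barycentric coordinate of M at vertex B_1, which is -2/3.

-2/3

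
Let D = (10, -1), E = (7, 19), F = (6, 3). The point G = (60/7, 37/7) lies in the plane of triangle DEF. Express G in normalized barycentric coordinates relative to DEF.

(4/7, 2/7, 1/7)

Signed area of the reference triangle: [DEF] = ½·(10·(19−3) + 7·(3−(-1)) + 6·(-1−19)) = ½·(160 + 28 − 120) = 34.
[GEF] = ½·((60/7)·(19−3) + 7·(3−(37/7)) + 6·(37/7−19)) = ½·(960/7 − 16 − 576/7) = 136/7, so the D-coordinate is (136/7)/34 = 4/7.
[DGF] = ½·(10·(37/7−3) + (60/7)·(3−(-1)) + 6·(-1−(37/7))) = ½·(160/7 + 240/7 − 264/7) = 68/7, so the E-coordinate is 2/7.
[DEG] = ½·(10·(19−(37/7)) + 7·(37/7−(-1)) + (60/7)·(-1−19)) = ½·(960/7 + 44 − 1200/7) = 34/7, so the F-coordinate is 1/7.
Check: 4/7 + 2/7 + 1/7 = 1.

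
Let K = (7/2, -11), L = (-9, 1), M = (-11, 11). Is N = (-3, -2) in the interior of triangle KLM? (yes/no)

Barycentric coordinates of N: (54/101, 25/202, 69/202).
The three coordinates are positive, positive, positive; a point is interior exactly when all three are positive.

yes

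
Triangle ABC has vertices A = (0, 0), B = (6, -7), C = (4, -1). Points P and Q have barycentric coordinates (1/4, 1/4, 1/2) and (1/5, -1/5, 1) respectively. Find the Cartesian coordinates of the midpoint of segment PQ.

(63/20, -37/40)

Barycentric coordinates of the midpoint are the average: (9/40, 1/40, 3/4).
Converting: (9/40)·A + (1/40)·B + (3/4)·C = (63/20, -37/40).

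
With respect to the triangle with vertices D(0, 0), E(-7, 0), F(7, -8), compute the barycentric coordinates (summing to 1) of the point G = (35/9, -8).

Signed area of the reference triangle: [DEF] = ½·(0·(0−(-8)) + (-7)·(-8−0) + 7·(0−0)) = ½·(0 + 56 + 0) = 28.
[GEF] = ½·((35/9)·(0−(-8)) + (-7)·(-8−(-8)) + 7·(-8−0)) = ½·(280/9 + 0 − 56) = -112/9, so the D-coordinate is (-112/9)/28 = -4/9.
[DGF] = ½·(0·(-8−(-8)) + (35/9)·(-8−0) + 7·(0−(-8))) = ½·(0 − 280/9 + 56) = 112/9, so the E-coordinate is 4/9.
[DEG] = ½·(0·(0−(-8)) + (-7)·(-8−0) + (35/9)·(0−0)) = ½·(0 + 56 + 0) = 28, so the F-coordinate is 1.
Check: -4/9 + 4/9 + 1 = 1.

(-4/9, 4/9, 1)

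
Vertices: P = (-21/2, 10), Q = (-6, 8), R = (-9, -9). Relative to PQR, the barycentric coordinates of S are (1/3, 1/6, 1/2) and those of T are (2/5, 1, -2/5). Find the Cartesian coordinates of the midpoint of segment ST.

(-39/5, 473/60)

Barycentric coordinates of the midpoint are the average: (11/30, 7/12, 1/20).
Converting: (11/30)·P + (7/12)·Q + (1/20)·R = (-39/5, 473/60).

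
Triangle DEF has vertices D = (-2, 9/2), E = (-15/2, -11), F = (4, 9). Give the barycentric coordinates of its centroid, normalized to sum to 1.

(1/3, 1/3, 1/3)

The centroid is the average of the vertices, so each weight is 1/3.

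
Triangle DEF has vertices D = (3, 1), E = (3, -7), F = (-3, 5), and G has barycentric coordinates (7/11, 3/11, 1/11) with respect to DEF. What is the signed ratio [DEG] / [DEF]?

The signed ratio [DEG]/[DEF] equals the barycentric coordinate of G at vertex F, which is 1/11.

1/11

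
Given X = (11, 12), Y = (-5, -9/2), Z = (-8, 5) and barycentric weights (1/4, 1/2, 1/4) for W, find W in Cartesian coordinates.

(-7/4, 2)

W = (1/4)·X + (1/2)·Y + (1/4)·Z.
x-coordinate: (1/4)·11 + (1/2)·(-5) + (1/4)·(-8) = -7/4.
y-coordinate: (1/4)·12 + (1/2)·(-9/2) + (1/4)·5 = 2.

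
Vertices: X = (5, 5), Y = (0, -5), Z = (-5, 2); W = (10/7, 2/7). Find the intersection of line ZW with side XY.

(5/2, 0)

Barycentric coordinates of W with respect to XYZ: (3/7, 3/7, 1/7).
On side XY the Z-coordinate is zero; dropping W's Z-weight 1/7 and renormalizing the remaining 3/7 : 3/7 gives weights 1/2, 1/2 on X, Y.
V = (1/2)·(5, 5) + (1/2)·(0, -5) = (5/2, 0).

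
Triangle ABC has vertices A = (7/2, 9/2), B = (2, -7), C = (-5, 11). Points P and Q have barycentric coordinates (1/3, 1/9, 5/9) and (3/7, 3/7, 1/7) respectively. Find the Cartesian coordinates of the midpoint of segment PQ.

(8/63, 11/3)

Barycentric coordinates of the midpoint are the average: (8/21, 17/63, 22/63).
Converting: (8/21)·A + (17/63)·B + (22/63)·C = (8/63, 11/3).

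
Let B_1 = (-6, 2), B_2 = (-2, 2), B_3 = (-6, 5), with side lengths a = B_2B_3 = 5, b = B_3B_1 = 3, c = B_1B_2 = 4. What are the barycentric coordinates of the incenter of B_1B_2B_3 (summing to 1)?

(5/12, 1/4, 1/3)

The incenter has barycentric coordinates proportional to the opposite side lengths: (5 : 3 : 4).
Normalizing by 5+3+4 = 12 gives (5/12, 1/4, 1/3).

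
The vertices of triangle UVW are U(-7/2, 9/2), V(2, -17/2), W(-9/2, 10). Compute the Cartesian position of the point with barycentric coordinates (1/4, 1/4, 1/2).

(-21/8, 4)

P = (1/4)·U + (1/4)·V + (1/2)·W.
x-coordinate: (1/4)·(-7/2) + (1/4)·2 + (1/2)·(-9/2) = -21/8.
y-coordinate: (1/4)·(9/2) + (1/4)·(-17/2) + (1/2)·10 = 4.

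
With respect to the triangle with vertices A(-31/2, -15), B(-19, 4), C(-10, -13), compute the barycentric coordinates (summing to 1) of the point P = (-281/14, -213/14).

(12/7, 1/14, -11/14)

Signed area of the reference triangle: [ABC] = ½·((-31/2)·(4−(-13)) + (-19)·(-13−(-15)) + (-10)·(-15−4)) = ½·(-527/2 − 38 + 190) = -223/4.
[PBC] = ½·((-281/14)·(4−(-13)) + (-19)·(-13−(-213/14)) + (-10)·(-213/14−4)) = ½·(-4777/14 − 589/14 + 1345/7) = -669/7, so the A-coordinate is (-669/7)/(-223/4) = 12/7.
[APC] = ½·((-31/2)·(-213/14−(-13)) + (-281/14)·(-13−(-15)) + (-10)·(-15−(-213/14))) = ½·(961/28 − 281/7 − 15/7) = -223/56, so the B-coordinate is 1/14.
[ABP] = ½·((-31/2)·(4−(-213/14)) + (-19)·(-213/14−(-15)) + (-281/14)·(-15−4)) = ½·(-8339/28 + 57/14 + 5339/14) = 2453/56, so the C-coordinate is -11/14.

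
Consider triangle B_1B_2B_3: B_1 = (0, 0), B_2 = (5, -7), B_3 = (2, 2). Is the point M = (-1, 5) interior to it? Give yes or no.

Barycentric coordinates of M: (3/4, -1/2, 3/4).
The three coordinates are positive, negative, positive; a point is interior exactly when all three are positive.

no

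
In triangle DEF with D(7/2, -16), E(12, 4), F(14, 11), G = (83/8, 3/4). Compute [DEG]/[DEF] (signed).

[DEF] = ½·((7/2)·(4−11) + 12·(11−(-16)) + 14·(-16−4)) = ½·(-49/2 + 324 − 280) = 39/4.
[DEG] = ½·((7/2)·(4−(3/4)) + 12·(3/4−(-16)) + (83/8)·(-16−4)) = ½·(91/8 + 201 − 415/2) = 39/16, so the ratio is (39/16)/(39/4) = 1/4.

1/4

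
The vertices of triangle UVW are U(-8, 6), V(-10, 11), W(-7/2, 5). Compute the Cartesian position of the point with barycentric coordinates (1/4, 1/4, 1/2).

P = (1/4)·U + (1/4)·V + (1/2)·W.
x-coordinate: (1/4)·(-8) + (1/4)·(-10) + (1/2)·(-7/2) = -25/4.
y-coordinate: (1/4)·6 + (1/4)·11 + (1/2)·5 = 27/4.

(-25/4, 27/4)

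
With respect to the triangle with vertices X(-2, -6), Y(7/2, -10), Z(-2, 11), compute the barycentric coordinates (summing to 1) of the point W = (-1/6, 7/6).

Signed area of the reference triangle: [XYZ] = ½·((-2)·(-10−11) + (7/2)·(11−(-6)) + (-2)·(-6−(-10))) = ½·(42 + 119/2 − 8) = 187/4.
[WYZ] = ½·((-1/6)·(-10−11) + (7/2)·(11−(7/6)) + (-2)·(7/6−(-10))) = ½·(7/2 + 413/12 − 67/3) = 187/24, so the X-coordinate is (187/24)/(187/4) = 1/6.
[XWZ] = ½·((-2)·(7/6−11) + (-1/6)·(11−(-6)) + (-2)·(-6−(7/6))) = ½·(59/3 − 17/6 + 43/3) = 187/12, so the Y-coordinate is 1/3.
[XYW] = ½·((-2)·(-10−(7/6)) + (7/2)·(7/6−(-6)) + (-1/6)·(-6−(-10))) = ½·(67/3 + 301/12 − 2/3) = 187/8, so the Z-coordinate is 1/2.
Check: 1/6 + 1/3 + 1/2 = 1.

(1/6, 1/3, 1/2)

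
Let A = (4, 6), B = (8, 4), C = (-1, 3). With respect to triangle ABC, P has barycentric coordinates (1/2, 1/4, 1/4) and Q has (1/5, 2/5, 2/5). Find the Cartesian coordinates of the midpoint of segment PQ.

Barycentric coordinates of the midpoint are the average: (7/20, 13/40, 13/40).
Converting: (7/20)·A + (13/40)·B + (13/40)·C = (147/40, 35/8).

(147/40, 35/8)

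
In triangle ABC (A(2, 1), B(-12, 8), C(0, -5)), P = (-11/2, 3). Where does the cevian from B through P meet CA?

Barycentric coordinates of P with respect to ABC: (1/4, 1/2, 1/4).
On side CA the B-coordinate is zero; dropping P's B-weight 1/2 and renormalizing the remaining 1/4 : 1/4 gives weights 1/2, 1/2 on C, A.
Q = (1/2)·(0, -5) + (1/2)·(2, 1) = (1, -2).

(1, -2)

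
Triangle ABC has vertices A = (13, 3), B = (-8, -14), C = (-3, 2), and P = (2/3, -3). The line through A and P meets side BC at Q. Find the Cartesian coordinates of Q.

(-11/2, -6)

Barycentric coordinates of P with respect to ABC: (1/3, 1/3, 1/3).
On side BC the A-coordinate is zero; dropping P's A-weight 1/3 and renormalizing the remaining 1/3 : 1/3 gives weights 1/2, 1/2 on B, C.
Q = (1/2)·(-8, -14) + (1/2)·(-3, 2) = (-11/2, -6).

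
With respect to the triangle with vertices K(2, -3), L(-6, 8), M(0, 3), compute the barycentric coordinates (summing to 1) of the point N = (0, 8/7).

Signed area of the reference triangle: [KLM] = ½·(2·(8−3) + (-6)·(3−(-3)) + 0·(-3−8)) = ½·(10 − 36 + 0) = -13.
[NLM] = ½·(0·(8−3) + (-6)·(3−(8/7)) + 0·(8/7−8)) = ½·(0 − 78/7 + 0) = -39/7, so the K-coordinate is (-39/7)/(-13) = 3/7.
[KNM] = ½·(2·(8/7−3) + 0·(3−(-3)) + 0·(-3−(8/7))) = ½·(-26/7 + 0 + 0) = -13/7, so the L-coordinate is 1/7.
[KLN] = ½·(2·(8−(8/7)) + (-6)·(8/7−(-3)) + 0·(-3−8)) = ½·(96/7 − 174/7 + 0) = -39/7, so the M-coordinate is 3/7.
Check: 3/7 + 1/7 + 3/7 = 1.

(3/7, 1/7, 3/7)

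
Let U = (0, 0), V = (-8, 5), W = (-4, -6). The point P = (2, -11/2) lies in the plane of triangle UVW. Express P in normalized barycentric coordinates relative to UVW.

(1, -1/2, 1/2)

Signed area of the reference triangle: [UVW] = ½·(0·(5−(-6)) + (-8)·(-6−0) + (-4)·(0−5)) = ½·(0 + 48 + 20) = 34.
[PVW] = ½·(2·(5−(-6)) + (-8)·(-6−(-11/2)) + (-4)·(-11/2−5)) = ½·(22 + 4 + 42) = 34, so the U-coordinate is 34/34 = 1.
[UPW] = ½·(0·(-11/2−(-6)) + 2·(-6−0) + (-4)·(0−(-11/2))) = ½·(0 − 12 − 22) = -17, so the V-coordinate is -1/2.
[UVP] = ½·(0·(5−(-11/2)) + (-8)·(-11/2−0) + 2·(0−5)) = ½·(0 + 44 − 10) = 17, so the W-coordinate is 1/2.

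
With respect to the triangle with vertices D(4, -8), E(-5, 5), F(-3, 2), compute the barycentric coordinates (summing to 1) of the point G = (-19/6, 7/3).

(1/6, 2/3, 1/6)

Signed area of the reference triangle: [DEF] = ½·(4·(5−2) + (-5)·(2−(-8)) + (-3)·(-8−5)) = ½·(12 − 50 + 39) = 1/2.
[GEF] = ½·((-19/6)·(5−2) + (-5)·(2−(7/3)) + (-3)·(7/3−5)) = ½·(-19/2 + 5/3 + 8) = 1/12, so the D-coordinate is (1/12)/(1/2) = 1/6.
[DGF] = ½·(4·(7/3−2) + (-19/6)·(2−(-8)) + (-3)·(-8−(7/3))) = ½·(4/3 − 95/3 + 31) = 1/3, so the E-coordinate is 2/3.
[DEG] = ½·(4·(5−(7/3)) + (-5)·(7/3−(-8)) + (-19/6)·(-8−5)) = ½·(32/3 − 155/3 + 247/6) = 1/12, so the F-coordinate is 1/6.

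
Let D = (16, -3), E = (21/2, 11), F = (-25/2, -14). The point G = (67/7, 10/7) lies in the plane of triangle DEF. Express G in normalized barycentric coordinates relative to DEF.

Signed area of the reference triangle: [DEF] = ½·(16·(11−(-14)) + (21/2)·(-14−(-3)) + (-25/2)·(-3−11)) = ½·(400 − 231/2 + 175) = 919/4.
[GEF] = ½·((67/7)·(11−(-14)) + (21/2)·(-14−(10/7)) + (-25/2)·(10/7−11)) = ½·(1675/7 − 162 + 1675/14) = 2757/28, so the D-coordinate is (2757/28)/(919/4) = 3/7.
[DGF] = ½·(16·(10/7−(-14)) + (67/7)·(-14−(-3)) + (-25/2)·(-3−(10/7))) = ½·(1728/7 − 737/7 + 775/14) = 2757/28, so the E-coordinate is 3/7.
[DEG] = ½·(16·(11−(10/7)) + (21/2)·(10/7−(-3)) + (67/7)·(-3−11)) = ½·(1072/7 + 93/2 − 134) = 919/28, so the F-coordinate is 1/7.
Check: 3/7 + 3/7 + 1/7 = 1.

(3/7, 3/7, 1/7)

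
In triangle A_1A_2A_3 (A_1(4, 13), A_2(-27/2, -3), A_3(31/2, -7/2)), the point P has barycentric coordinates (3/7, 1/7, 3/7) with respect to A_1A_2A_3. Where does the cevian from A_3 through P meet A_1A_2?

Line A_3P meets A_1A_2 where the A_3-coordinate vanishes; zeroing P's A_3-weight and renormalizing leaves A_1, A_2-weights 3/7 : 1/7 → (3/4, 1/4).
So Q = (3/4)·A_1 + (1/4)·A_2 = (-3/8, 9).

(-3/8, 9)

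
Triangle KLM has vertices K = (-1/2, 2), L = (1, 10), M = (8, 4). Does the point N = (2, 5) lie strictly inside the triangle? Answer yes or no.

Barycentric coordinates of N: (29/65, 41/130, 31/130).
The three coordinates are positive, positive, positive; a point is interior exactly when all three are positive.

yes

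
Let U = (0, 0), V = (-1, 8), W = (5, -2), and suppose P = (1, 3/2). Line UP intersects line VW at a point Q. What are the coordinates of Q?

(2, 3)

Barycentric coordinates of P with respect to UVW: (1/2, 1/4, 1/4).
On side VW the U-coordinate is zero; dropping P's U-weight 1/2 and renormalizing the remaining 1/4 : 1/4 gives weights 1/2, 1/2 on V, W.
Q = (1/2)·(-1, 8) + (1/2)·(5, -2) = (2, 3).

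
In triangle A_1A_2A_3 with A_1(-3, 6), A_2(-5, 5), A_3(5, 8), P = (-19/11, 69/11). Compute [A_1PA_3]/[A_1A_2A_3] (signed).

[A_1A_2A_3] = ½·((-3)·(5−8) + (-5)·(8−6) + 5·(6−5)) = ½·(9 − 10 + 5) = 2.
[A_1PA_3] = ½·((-3)·(69/11−8) + (-19/11)·(8−6) + 5·(6−(69/11))) = ½·(57/11 − 38/11 − 15/11) = 2/11, so the ratio is (2/11)/2 = 1/11.

1/11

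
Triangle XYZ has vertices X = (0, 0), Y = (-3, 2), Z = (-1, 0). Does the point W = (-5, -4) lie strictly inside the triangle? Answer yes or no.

no

Barycentric coordinates of W: (-8, -2, 11).
The three coordinates are negative, negative, positive; a point is interior exactly when all three are positive.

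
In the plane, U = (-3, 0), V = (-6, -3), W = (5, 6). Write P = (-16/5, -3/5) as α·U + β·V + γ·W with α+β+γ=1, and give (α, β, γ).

Signed area of the reference triangle: [UVW] = ½·((-3)·(-3−6) + (-6)·(6−0) + 5·(0−(-3))) = ½·(27 − 36 + 15) = 3.
[PVW] = ½·((-16/5)·(-3−6) + (-6)·(6−(-3/5)) + 5·(-3/5−(-3))) = ½·(144/5 − 198/5 + 12) = 3/5, so the U-coordinate is (3/5)/3 = 1/5.
[UPW] = ½·((-3)·(-3/5−6) + (-16/5)·(6−0) + 5·(0−(-3/5))) = ½·(99/5 − 96/5 + 3) = 9/5, so the V-coordinate is 3/5.
[UVP] = ½·((-3)·(-3−(-3/5)) + (-6)·(-3/5−0) + (-16/5)·(0−(-3))) = ½·(36/5 + 18/5 − 48/5) = 3/5, so the W-coordinate is 1/5.

(1/5, 3/5, 1/5)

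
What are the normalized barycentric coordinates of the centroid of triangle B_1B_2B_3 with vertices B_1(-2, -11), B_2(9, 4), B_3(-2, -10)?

(1/3, 1/3, 1/3)

The centroid is the average of the vertices, so each weight is 1/3.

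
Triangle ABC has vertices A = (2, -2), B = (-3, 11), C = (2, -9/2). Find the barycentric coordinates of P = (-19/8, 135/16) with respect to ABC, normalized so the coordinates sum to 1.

Signed area of the reference triangle: [ABC] = ½·(2·(11−(-9/2)) + (-3)·(-9/2−(-2)) + 2·(-2−11)) = ½·(31 + 15/2 − 26) = 25/4.
[PBC] = ½·((-19/8)·(11−(-9/2)) + (-3)·(-9/2−(135/16)) + 2·(135/16−11)) = ½·(-589/16 + 621/16 − 41/8) = -25/16, so the A-coordinate is (-25/16)/(25/4) = -1/4.
[APC] = ½·(2·(135/16−(-9/2)) + (-19/8)·(-9/2−(-2)) + 2·(-2−(135/16))) = ½·(207/8 + 95/16 − 167/8) = 175/32, so the B-coordinate is 7/8.
[ABP] = ½·(2·(11−(135/16)) + (-3)·(135/16−(-2)) + (-19/8)·(-2−11)) = ½·(41/8 − 501/16 + 247/8) = 75/32, so the C-coordinate is 3/8.

(-1/4, 7/8, 3/8)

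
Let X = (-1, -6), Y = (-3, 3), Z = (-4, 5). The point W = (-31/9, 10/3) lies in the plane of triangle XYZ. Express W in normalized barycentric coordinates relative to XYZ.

(1/9, 2/9, 2/3)

Signed area of the reference triangle: [XYZ] = ½·((-1)·(3−5) + (-3)·(5−(-6)) + (-4)·(-6−3)) = ½·(2 − 33 + 36) = 5/2.
[WYZ] = ½·((-31/9)·(3−5) + (-3)·(5−(10/3)) + (-4)·(10/3−3)) = ½·(62/9 − 5 − 4/3) = 5/18, so the X-coordinate is (5/18)/(5/2) = 1/9.
[XWZ] = ½·((-1)·(10/3−5) + (-31/9)·(5−(-6)) + (-4)·(-6−(10/3))) = ½·(5/3 − 341/9 + 112/3) = 5/9, so the Y-coordinate is 2/9.
[XYW] = ½·((-1)·(3−(10/3)) + (-3)·(10/3−(-6)) + (-31/9)·(-6−3)) = ½·(1/3 − 28 + 31) = 5/3, so the Z-coordinate is 2/3.
Check: 1/9 + 2/9 + 2/3 = 1.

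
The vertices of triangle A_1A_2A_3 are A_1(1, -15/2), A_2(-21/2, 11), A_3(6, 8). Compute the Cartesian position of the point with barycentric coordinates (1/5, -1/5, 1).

(83/10, 43/10)

P = (1/5)·A_1 + (-1/5)·A_2 + 1·A_3.
x-coordinate: (1/5)·1 + (-1/5)·(-21/2) + 1·6 = 83/10.
y-coordinate: (1/5)·(-15/2) + (-1/5)·11 + 1·8 = 43/10.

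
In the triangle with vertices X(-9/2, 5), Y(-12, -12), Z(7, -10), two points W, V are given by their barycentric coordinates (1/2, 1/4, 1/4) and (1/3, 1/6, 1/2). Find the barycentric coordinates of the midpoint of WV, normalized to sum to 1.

(5/12, 5/24, 3/8)

Since both coordinate triples sum to 1, the midpoint's barycentrics are the componentwise average.
(1/2+1/3)/2 = 5/12; similarly 5/24 and 3/8.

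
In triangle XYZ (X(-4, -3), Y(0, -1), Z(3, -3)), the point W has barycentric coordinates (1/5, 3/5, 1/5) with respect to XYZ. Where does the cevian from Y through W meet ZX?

(-1/2, -3)

Line YW meets ZX where the Y-coordinate vanishes; zeroing W's Y-weight and renormalizing leaves Z, X-weights 1/5 : 1/5 → (1/2, 1/2).
So V = (1/2)·Z + (1/2)·X = (-1/2, -3).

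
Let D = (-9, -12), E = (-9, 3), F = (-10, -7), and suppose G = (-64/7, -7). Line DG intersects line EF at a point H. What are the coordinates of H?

Barycentric coordinates of G with respect to DEF: (4/7, 2/7, 1/7).
On side EF the D-coordinate is zero; dropping G's D-weight 4/7 and renormalizing the remaining 2/7 : 1/7 gives weights 2/3, 1/3 on E, F.
H = (2/3)·(-9, 3) + (1/3)·(-10, -7) = (-28/3, -1/3).

(-28/3, -1/3)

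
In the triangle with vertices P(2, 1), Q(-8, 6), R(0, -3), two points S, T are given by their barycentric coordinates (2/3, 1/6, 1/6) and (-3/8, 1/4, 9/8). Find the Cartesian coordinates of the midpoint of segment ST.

(-11/8, -13/24)

Barycentric coordinates of the midpoint are the average: (7/48, 5/24, 31/48).
Converting: (7/48)·P + (5/24)·Q + (31/48)·R = (-11/8, -13/24).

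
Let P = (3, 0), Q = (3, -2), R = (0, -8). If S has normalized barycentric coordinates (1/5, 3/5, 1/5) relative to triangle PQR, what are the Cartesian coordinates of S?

S = (1/5)·P + (3/5)·Q + (1/5)·R.
x-coordinate: (1/5)·3 + (3/5)·3 + (1/5)·0 = 12/5.
y-coordinate: (1/5)·0 + (3/5)·(-2) + (1/5)·(-8) = -14/5.

(12/5, -14/5)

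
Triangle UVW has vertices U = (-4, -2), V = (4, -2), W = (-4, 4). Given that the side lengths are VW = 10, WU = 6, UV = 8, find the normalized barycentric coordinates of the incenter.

The incenter has barycentric coordinates proportional to the opposite side lengths: (10 : 6 : 8).
Normalizing by 10+6+8 = 24 gives (5/12, 1/4, 1/3).

(5/12, 1/4, 1/3)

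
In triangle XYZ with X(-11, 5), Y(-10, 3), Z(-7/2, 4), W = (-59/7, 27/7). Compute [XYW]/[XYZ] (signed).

2/7

[XYZ] = ½·((-11)·(3−4) + (-10)·(4−5) + (-7/2)·(5−3)) = ½·(11 + 10 − 7) = 7.
[XYW] = ½·((-11)·(3−(27/7)) + (-10)·(27/7−5) + (-59/7)·(5−3)) = ½·(66/7 + 80/7 − 118/7) = 2, so the ratio is 2/7 = 2/7.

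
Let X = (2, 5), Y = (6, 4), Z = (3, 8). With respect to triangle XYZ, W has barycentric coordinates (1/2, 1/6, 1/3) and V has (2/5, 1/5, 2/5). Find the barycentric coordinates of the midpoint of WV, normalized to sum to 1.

Since both coordinate triples sum to 1, the midpoint's barycentrics are the componentwise average.
(1/2+2/5)/2 = 9/20; similarly 11/60 and 11/30.

(9/20, 11/60, 11/30)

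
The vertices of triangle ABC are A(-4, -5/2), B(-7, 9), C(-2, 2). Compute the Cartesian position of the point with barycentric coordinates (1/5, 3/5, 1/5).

P = (1/5)·A + (3/5)·B + (1/5)·C.
x-coordinate: (1/5)·(-4) + (3/5)·(-7) + (1/5)·(-2) = -27/5.
y-coordinate: (1/5)·(-5/2) + (3/5)·9 + (1/5)·2 = 53/10.

(-27/5, 53/10)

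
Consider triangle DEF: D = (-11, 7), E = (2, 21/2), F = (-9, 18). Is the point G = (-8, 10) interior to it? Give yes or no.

yes

Barycentric coordinates of G: (161/272, 27/136, 57/272).
The three coordinates are positive, positive, positive; a point is interior exactly when all three are positive.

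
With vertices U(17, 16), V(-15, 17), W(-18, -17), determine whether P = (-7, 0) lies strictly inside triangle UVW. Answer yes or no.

Barycentric coordinates of P: (323/1091, 232/1091, 536/1091).
The three coordinates are positive, positive, positive; a point is interior exactly when all three are positive.

yes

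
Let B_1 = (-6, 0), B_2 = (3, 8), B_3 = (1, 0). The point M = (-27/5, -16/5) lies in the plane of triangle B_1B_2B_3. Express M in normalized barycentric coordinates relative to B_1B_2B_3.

Signed area of the reference triangle: [B_1B_2B_3] = ½·((-6)·(8−0) + 3·(0−0) + 1·(0−8)) = ½·(-48 + 0 − 8) = -28.
[MB_2B_3] = ½·((-27/5)·(8−0) + 3·(0−(-16/5)) + 1·(-16/5−8)) = ½·(-216/5 + 48/5 − 56/5) = -112/5, so the B_1-coordinate is (-112/5)/(-28) = 4/5.
[B_1MB_3] = ½·((-6)·(-16/5−0) + (-27/5)·(0−0) + 1·(0−(-16/5))) = ½·(96/5 + 0 + 16/5) = 56/5, so the B_2-coordinate is -2/5.
[B_1B_2M] = ½·((-6)·(8−(-16/5)) + 3·(-16/5−0) + (-27/5)·(0−8)) = ½·(-336/5 − 48/5 + 216/5) = -84/5, so the B_3-coordinate is 3/5.

(4/5, -2/5, 3/5)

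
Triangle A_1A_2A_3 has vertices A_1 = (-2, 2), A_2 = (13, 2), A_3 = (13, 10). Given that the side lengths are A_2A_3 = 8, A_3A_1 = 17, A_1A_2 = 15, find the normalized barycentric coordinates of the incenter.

The incenter has barycentric coordinates proportional to the opposite side lengths: (8 : 17 : 15).
Normalizing by 8+17+15 = 40 gives (1/5, 17/40, 3/8).

(1/5, 17/40, 3/8)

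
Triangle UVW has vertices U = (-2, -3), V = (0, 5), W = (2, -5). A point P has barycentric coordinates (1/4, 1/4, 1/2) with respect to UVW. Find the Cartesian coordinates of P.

(1/2, -2)

P = (1/4)·U + (1/4)·V + (1/2)·W.
x-coordinate: (1/4)·(-2) + (1/4)·0 + (1/2)·2 = 1/2.
y-coordinate: (1/4)·(-3) + (1/4)·5 + (1/2)·(-5) = -2.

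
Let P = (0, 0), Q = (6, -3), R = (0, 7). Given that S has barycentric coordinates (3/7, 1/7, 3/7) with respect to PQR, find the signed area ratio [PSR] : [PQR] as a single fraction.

The signed ratio [PSR]/[PQR] equals the barycentric coordinate of S at vertex Q, which is 1/7.

1/7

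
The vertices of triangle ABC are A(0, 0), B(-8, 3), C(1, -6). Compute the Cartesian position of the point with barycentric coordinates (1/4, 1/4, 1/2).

P = (1/4)·A + (1/4)·B + (1/2)·C.
x-coordinate: (1/4)·0 + (1/4)·(-8) + (1/2)·1 = -3/2.
y-coordinate: (1/4)·0 + (1/4)·3 + (1/2)·(-6) = -9/4.

(-3/2, -9/4)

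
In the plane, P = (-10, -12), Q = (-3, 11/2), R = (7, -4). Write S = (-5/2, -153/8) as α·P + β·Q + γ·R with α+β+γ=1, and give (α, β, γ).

Signed area of the reference triangle: [PQR] = ½·((-10)·(11/2−(-4)) + (-3)·(-4−(-12)) + 7·(-12−(11/2))) = ½·(-95 − 24 − 245/2) = -483/4.
[SQR] = ½·((-5/2)·(11/2−(-4)) + (-3)·(-4−(-153/8)) + 7·(-153/8−(11/2))) = ½·(-95/4 − 363/8 − 1379/8) = -483/4, so the P-coordinate is (-483/4)/(-483/4) = 1.
[PSR] = ½·((-10)·(-153/8−(-4)) + (-5/2)·(-4−(-12)) + 7·(-12−(-153/8))) = ½·(605/4 − 20 + 399/8) = 1449/16, so the Q-coordinate is -3/4.
[PQS] = ½·((-10)·(11/2−(-153/8)) + (-3)·(-153/8−(-12)) + (-5/2)·(-12−(11/2))) = ½·(-985/4 + 171/8 + 175/4) = -1449/16, so the R-coordinate is 3/4.

(1, -3/4, 3/4)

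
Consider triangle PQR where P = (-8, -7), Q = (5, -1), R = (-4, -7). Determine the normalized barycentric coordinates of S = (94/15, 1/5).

(2/15, 6/5, -1/3)

Signed area of the reference triangle: [PQR] = ½·((-8)·(-1−(-7)) + 5·(-7−(-7)) + (-4)·(-7−(-1))) = ½·(-48 + 0 + 24) = -12.
[SQR] = ½·((94/15)·(-1−(-7)) + 5·(-7−(1/5)) + (-4)·(1/5−(-1))) = ½·(188/5 − 36 − 24/5) = -8/5, so the P-coordinate is (-8/5)/(-12) = 2/15.
[PSR] = ½·((-8)·(1/5−(-7)) + (94/15)·(-7−(-7)) + (-4)·(-7−(1/5))) = ½·(-288/5 + 0 + 144/5) = -72/5, so the Q-coordinate is 6/5.
[PQS] = ½·((-8)·(-1−(1/5)) + 5·(1/5−(-7)) + (94/15)·(-7−(-1))) = ½·(48/5 + 36 − 188/5) = 4, so the R-coordinate is -1/3.
Check: 2/15 + 6/5 − 1/3 = 1.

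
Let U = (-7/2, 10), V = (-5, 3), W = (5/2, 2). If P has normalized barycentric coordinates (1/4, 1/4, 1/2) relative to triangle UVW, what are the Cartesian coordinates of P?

(-7/8, 17/4)

P = (1/4)·U + (1/4)·V + (1/2)·W.
x-coordinate: (1/4)·(-7/2) + (1/4)·(-5) + (1/2)·(5/2) = -7/8.
y-coordinate: (1/4)·10 + (1/4)·3 + (1/2)·2 = 17/4.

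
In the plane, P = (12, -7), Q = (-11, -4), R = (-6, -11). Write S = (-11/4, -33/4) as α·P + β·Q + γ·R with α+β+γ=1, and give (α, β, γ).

Signed area of the reference triangle: [PQR] = ½·(12·(-4−(-11)) + (-11)·(-11−(-7)) + (-6)·(-7−(-4))) = ½·(84 + 44 + 18) = 73.
[SQR] = ½·((-11/4)·(-4−(-11)) + (-11)·(-11−(-33/4)) + (-6)·(-33/4−(-4))) = ½·(-77/4 + 121/4 + 51/2) = 73/4, so the P-coordinate is (73/4)/73 = 1/4.
[PSR] = ½·(12·(-33/4−(-11)) + (-11/4)·(-11−(-7)) + (-6)·(-7−(-33/4))) = ½·(33 + 11 − 15/2) = 73/4, so the Q-coordinate is 1/4.
[PQS] = ½·(12·(-4−(-33/4)) + (-11)·(-33/4−(-7)) + (-11/4)·(-7−(-4))) = ½·(51 + 55/4 + 33/4) = 73/2, so the R-coordinate is 1/2.
Check: 1/4 + 1/4 + 1/2 = 1.

(1/4, 1/4, 1/2)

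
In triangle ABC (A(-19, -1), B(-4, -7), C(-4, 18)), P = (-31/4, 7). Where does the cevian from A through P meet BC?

Barycentric coordinates of P with respect to ABC: (1/4, 1/4, 1/2).
On side BC the A-coordinate is zero; dropping P's A-weight 1/4 and renormalizing the remaining 1/4 : 1/2 gives weights 1/3, 2/3 on B, C.
Q = (1/3)·(-4, -7) + (2/3)·(-4, 18) = (-4, 29/3).

(-4, 29/3)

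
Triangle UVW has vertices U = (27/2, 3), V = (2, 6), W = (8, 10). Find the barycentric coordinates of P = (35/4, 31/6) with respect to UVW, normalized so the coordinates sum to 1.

(1/2, 1/3, 1/6)

Signed area of the reference triangle: [UVW] = ½·((27/2)·(6−10) + 2·(10−3) + 8·(3−6)) = ½·(-54 + 14 − 24) = -32.
[PVW] = ½·((35/4)·(6−10) + 2·(10−(31/6)) + 8·(31/6−6)) = ½·(-35 + 29/3 − 20/3) = -16, so the U-coordinate is (-16)/(-32) = 1/2.
[UPW] = ½·((27/2)·(31/6−10) + (35/4)·(10−3) + 8·(3−(31/6))) = ½·(-261/4 + 245/4 − 52/3) = -32/3, so the V-coordinate is 1/3.
[UVP] = ½·((27/2)·(6−(31/6)) + 2·(31/6−3) + (35/4)·(3−6)) = ½·(45/4 + 13/3 − 105/4) = -16/3, so the W-coordinate is 1/6.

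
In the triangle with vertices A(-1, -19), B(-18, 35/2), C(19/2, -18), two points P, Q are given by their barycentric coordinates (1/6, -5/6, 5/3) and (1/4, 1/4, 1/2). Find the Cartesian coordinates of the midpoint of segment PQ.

Barycentric coordinates of the midpoint are the average: (5/24, -7/24, 13/12).
Converting: (5/24)·A + (-7/24)·B + (13/12)·C = (46/3, -457/16).

(46/3, -457/16)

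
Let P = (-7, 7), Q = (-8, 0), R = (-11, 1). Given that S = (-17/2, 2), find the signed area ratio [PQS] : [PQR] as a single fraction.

1/4

[PQR] = ½·((-7)·(0−1) + (-8)·(1−7) + (-11)·(7−0)) = ½·(7 + 48 − 77) = -11.
[PQS] = ½·((-7)·(0−2) + (-8)·(2−7) + (-17/2)·(7−0)) = ½·(14 + 40 − 119/2) = -11/4, so the ratio is (-11/4)/(-11) = 1/4.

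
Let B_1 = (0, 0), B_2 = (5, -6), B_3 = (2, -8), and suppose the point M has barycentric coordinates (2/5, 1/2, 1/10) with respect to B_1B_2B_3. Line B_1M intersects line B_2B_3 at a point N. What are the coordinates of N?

(9/2, -19/3)

Line B_1M meets B_2B_3 where the B_1-coordinate vanishes; zeroing M's B_1-weight and renormalizing leaves B_2, B_3-weights 1/2 : 1/10 → (5/6, 1/6).
So N = (5/6)·B_2 + (1/6)·B_3 = (9/2, -19/3).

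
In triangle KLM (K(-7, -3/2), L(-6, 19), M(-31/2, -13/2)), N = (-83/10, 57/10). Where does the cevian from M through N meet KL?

Barycentric coordinates of N with respect to KLM: (2/5, 2/5, 1/5).
On side KL the M-coordinate is zero; dropping N's M-weight 1/5 and renormalizing the remaining 2/5 : 2/5 gives weights 1/2, 1/2 on K, L.
J = (1/2)·(-7, -3/2) + (1/2)·(-6, 19) = (-13/2, 35/4).

(-13/2, 35/4)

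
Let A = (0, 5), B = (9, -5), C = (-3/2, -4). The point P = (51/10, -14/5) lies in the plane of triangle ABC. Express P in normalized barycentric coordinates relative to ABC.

(1/5, 3/5, 1/5)

Signed area of the reference triangle: [ABC] = ½·(0·(-5−(-4)) + 9·(-4−5) + (-3/2)·(5−(-5))) = ½·(0 − 81 − 15) = -48.
[PBC] = ½·((51/10)·(-5−(-4)) + 9·(-4−(-14/5)) + (-3/2)·(-14/5−(-5))) = ½·(-51/10 − 54/5 − 33/10) = -48/5, so the A-coordinate is (-48/5)/(-48) = 1/5.
[APC] = ½·(0·(-14/5−(-4)) + (51/10)·(-4−5) + (-3/2)·(5−(-14/5))) = ½·(0 − 459/10 − 117/10) = -144/5, so the B-coordinate is 3/5.
[ABP] = ½·(0·(-5−(-14/5)) + 9·(-14/5−5) + (51/10)·(5−(-5))) = ½·(0 − 351/5 + 51) = -48/5, so the C-coordinate is 1/5.
Check: 1/5 + 3/5 + 1/5 = 1.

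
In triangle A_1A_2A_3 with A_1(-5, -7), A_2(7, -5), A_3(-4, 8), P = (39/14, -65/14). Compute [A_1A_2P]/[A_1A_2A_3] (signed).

[A_1A_2A_3] = ½·((-5)·(-5−8) + 7·(8−(-7)) + (-4)·(-7−(-5))) = ½·(65 + 105 + 8) = 89.
[A_1A_2P] = ½·((-5)·(-5−(-65/14)) + 7·(-65/14−(-7)) + (39/14)·(-7−(-5))) = ½·(25/14 + 33/2 − 39/7) = 89/14, so the ratio is (89/14)/89 = 1/14.

1/14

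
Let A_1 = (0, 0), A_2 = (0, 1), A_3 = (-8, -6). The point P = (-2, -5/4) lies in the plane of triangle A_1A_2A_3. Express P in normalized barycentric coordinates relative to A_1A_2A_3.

Signed area of the reference triangle: [A_1A_2A_3] = ½·(0·(1−(-6)) + 0·(-6−0) + (-8)·(0−1)) = ½·(0 + 0 + 8) = 4.
[PA_2A_3] = ½·((-2)·(1−(-6)) + 0·(-6−(-5/4)) + (-8)·(-5/4−1)) = ½·(-14 + 0 + 18) = 2, so the A_1-coordinate is 2/4 = 1/2.
[A_1PA_3] = ½·(0·(-5/4−(-6)) + (-2)·(-6−0) + (-8)·(0−(-5/4))) = ½·(0 + 12 − 10) = 1, so the A_2-coordinate is 1/4.
[A_1A_2P] = ½·(0·(1−(-5/4)) + 0·(-5/4−0) + (-2)·(0−1)) = ½·(0 + 0 + 2) = 1, so the A_3-coordinate is 1/4.

(1/2, 1/4, 1/4)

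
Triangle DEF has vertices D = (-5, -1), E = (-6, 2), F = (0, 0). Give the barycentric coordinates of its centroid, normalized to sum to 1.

(1/3, 1/3, 1/3)

The centroid is the average of the vertices, so each weight is 1/3.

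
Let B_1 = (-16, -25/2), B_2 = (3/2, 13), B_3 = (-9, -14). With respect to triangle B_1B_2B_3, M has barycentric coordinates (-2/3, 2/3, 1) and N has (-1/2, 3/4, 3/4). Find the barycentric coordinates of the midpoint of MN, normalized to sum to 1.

Since both coordinate triples sum to 1, the midpoint's barycentrics are the componentwise average.
(-2/3+-1/2)/2 = -7/12; similarly 17/24 and 7/8.

(-7/12, 17/24, 7/8)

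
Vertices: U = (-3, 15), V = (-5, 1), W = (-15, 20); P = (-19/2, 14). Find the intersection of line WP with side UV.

Barycentric coordinates of P with respect to UVW: (1/4, 1/4, 1/2).
On side UV the W-coordinate is zero; dropping P's W-weight 1/2 and renormalizing the remaining 1/4 : 1/4 gives weights 1/2, 1/2 on U, V.
Q = (1/2)·(-3, 15) + (1/2)·(-5, 1) = (-4, 8).

(-4, 8)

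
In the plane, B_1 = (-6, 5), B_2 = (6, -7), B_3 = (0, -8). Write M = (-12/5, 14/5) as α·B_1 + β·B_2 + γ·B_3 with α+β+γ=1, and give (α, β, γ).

(4/5, 2/5, -1/5)

Signed area of the reference triangle: [B_1B_2B_3] = ½·((-6)·(-7−(-8)) + 6·(-8−5) + 0·(5−(-7))) = ½·(-6 − 78 + 0) = -42.
[MB_2B_3] = ½·((-12/5)·(-7−(-8)) + 6·(-8−(14/5)) + 0·(14/5−(-7))) = ½·(-12/5 − 324/5 + 0) = -168/5, so the B_1-coordinate is (-168/5)/(-42) = 4/5.
[B_1MB_3] = ½·((-6)·(14/5−(-8)) + (-12/5)·(-8−5) + 0·(5−(14/5))) = ½·(-324/5 + 156/5 + 0) = -84/5, so the B_2-coordinate is 2/5.
[B_1B_2M] = ½·((-6)·(-7−(14/5)) + 6·(14/5−5) + (-12/5)·(5−(-7))) = ½·(294/5 − 66/5 − 144/5) = 42/5, so the B_3-coordinate is -1/5.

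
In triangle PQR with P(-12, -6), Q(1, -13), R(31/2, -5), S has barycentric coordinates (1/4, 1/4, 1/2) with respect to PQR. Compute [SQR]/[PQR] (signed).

1/4

The signed ratio [SQR]/[PQR] equals the barycentric coordinate of S at vertex P, which is 1/4.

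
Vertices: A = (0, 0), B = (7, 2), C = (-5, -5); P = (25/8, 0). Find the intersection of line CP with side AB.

(35/6, 5/3)

Barycentric coordinates of P with respect to ABC: (1/8, 5/8, 1/4).
On side AB the C-coordinate is zero; dropping P's C-weight 1/4 and renormalizing the remaining 1/8 : 5/8 gives weights 1/6, 5/6 on A, B.
Q = (1/6)·(0, 0) + (5/6)·(7, 2) = (35/6, 5/3).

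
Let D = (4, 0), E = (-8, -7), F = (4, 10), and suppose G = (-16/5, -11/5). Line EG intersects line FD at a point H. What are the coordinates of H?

Barycentric coordinates of G with respect to DEF: (1/5, 3/5, 1/5).
On side FD the E-coordinate is zero; dropping G's E-weight 3/5 and renormalizing the remaining 1/5 : 1/5 gives weights 1/2, 1/2 on F, D.
H = (1/2)·(4, 10) + (1/2)·(4, 0) = (4, 5).

(4, 5)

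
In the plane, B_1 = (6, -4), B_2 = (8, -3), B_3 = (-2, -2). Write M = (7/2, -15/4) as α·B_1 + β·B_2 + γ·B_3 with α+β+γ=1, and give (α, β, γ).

Signed area of the reference triangle: [B_1B_2B_3] = ½·(6·(-3−(-2)) + 8·(-2−(-4)) + (-2)·(-4−(-3))) = ½·(-6 + 16 + 2) = 6.
[MB_2B_3] = ½·((7/2)·(-3−(-2)) + 8·(-2−(-15/4)) + (-2)·(-15/4−(-3))) = ½·(-7/2 + 14 + 3/2) = 6, so the B_1-coordinate is 6/6 = 1.
[B_1MB_3] = ½·(6·(-15/4−(-2)) + (7/2)·(-2−(-4)) + (-2)·(-4−(-15/4))) = ½·(-21/2 + 7 + 1/2) = -3/2, so the B_2-coordinate is -1/4.
[B_1B_2M] = ½·(6·(-3−(-15/4)) + 8·(-15/4−(-4)) + (7/2)·(-4−(-3))) = ½·(9/2 + 2 − 7/2) = 3/2, so the B_3-coordinate is 1/4.

(1, -1/4, 1/4)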